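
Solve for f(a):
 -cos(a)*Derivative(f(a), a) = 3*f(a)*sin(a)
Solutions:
 f(a) = C1*cos(a)^3


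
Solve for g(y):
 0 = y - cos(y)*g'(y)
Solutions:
 g(y) = C1 + Integral(y/cos(y), y)


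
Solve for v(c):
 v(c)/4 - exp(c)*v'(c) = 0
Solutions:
 v(c) = C1*exp(-exp(-c)/4)


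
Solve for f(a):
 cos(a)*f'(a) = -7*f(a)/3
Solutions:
 f(a) = C1*(sin(a) - 1)^(7/6)/(sin(a) + 1)^(7/6)


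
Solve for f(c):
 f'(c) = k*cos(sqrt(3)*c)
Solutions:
 f(c) = C1 + sqrt(3)*k*sin(sqrt(3)*c)/3


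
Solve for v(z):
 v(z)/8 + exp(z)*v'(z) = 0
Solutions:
 v(z) = C1*exp(exp(-z)/8)


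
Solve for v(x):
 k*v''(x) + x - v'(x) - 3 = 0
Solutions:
 v(x) = C1 + C2*exp(x/k) + k*x + x^2/2 - 3*x


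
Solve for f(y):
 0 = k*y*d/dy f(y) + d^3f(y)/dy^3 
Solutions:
 f(y) = C1 + Integral(C2*airyai(y*(-k)^(1/3)) + C3*airybi(y*(-k)^(1/3)), y)


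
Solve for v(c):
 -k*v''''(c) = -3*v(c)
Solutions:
 v(c) = C1*exp(-3^(1/4)*c*(1/k)^(1/4)) + C2*exp(3^(1/4)*c*(1/k)^(1/4)) + C3*exp(-3^(1/4)*I*c*(1/k)^(1/4)) + C4*exp(3^(1/4)*I*c*(1/k)^(1/4))


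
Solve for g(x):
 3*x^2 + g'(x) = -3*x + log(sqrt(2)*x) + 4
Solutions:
 g(x) = C1 - x^3 - 3*x^2/2 + x*log(x) + x*log(2)/2 + 3*x


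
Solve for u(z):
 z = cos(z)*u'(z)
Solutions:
 u(z) = C1 + Integral(z/cos(z), z)


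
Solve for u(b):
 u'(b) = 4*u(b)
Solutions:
 u(b) = C1*exp(4*b)


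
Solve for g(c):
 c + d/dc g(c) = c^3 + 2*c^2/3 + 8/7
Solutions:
 g(c) = C1 + c^4/4 + 2*c^3/9 - c^2/2 + 8*c/7


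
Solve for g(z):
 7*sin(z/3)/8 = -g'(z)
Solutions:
 g(z) = C1 + 21*cos(z/3)/8


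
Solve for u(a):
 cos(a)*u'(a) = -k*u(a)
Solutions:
 u(a) = C1*exp(k*(log(sin(a) - 1) - log(sin(a) + 1))/2)


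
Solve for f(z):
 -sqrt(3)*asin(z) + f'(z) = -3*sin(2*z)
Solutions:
 f(z) = C1 + sqrt(3)*(z*asin(z) + sqrt(1 - z^2)) + 3*cos(2*z)/2


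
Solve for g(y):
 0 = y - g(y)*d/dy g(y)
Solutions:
 g(y) = -sqrt(C1 + y^2)
 g(y) = sqrt(C1 + y^2)


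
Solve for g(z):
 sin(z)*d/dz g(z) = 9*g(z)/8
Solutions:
 g(z) = C1*(cos(z) - 1)^(9/16)/(cos(z) + 1)^(9/16)


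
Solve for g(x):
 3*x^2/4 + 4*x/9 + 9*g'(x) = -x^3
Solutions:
 g(x) = C1 - x^4/36 - x^3/36 - 2*x^2/81


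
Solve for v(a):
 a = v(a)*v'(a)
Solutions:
 v(a) = -sqrt(C1 + a^2)
 v(a) = sqrt(C1 + a^2)


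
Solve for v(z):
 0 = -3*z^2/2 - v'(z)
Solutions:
 v(z) = C1 - z^3/2


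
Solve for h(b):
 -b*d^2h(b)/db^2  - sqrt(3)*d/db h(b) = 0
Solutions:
 h(b) = C1 + C2*b^(1 - sqrt(3))


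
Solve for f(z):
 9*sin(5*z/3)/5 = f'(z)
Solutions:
 f(z) = C1 - 27*cos(5*z/3)/25


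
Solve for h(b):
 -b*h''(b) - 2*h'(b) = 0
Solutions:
 h(b) = C1 + C2/b


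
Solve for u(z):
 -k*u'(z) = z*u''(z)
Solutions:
 u(z) = C1 + z^(1 - re(k))*(C2*sin(log(z)*Abs(im(k))) + C3*cos(log(z)*im(k)))


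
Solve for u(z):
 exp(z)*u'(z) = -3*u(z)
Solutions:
 u(z) = C1*exp(3*exp(-z))


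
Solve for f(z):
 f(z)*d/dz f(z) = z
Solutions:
 f(z) = -sqrt(C1 + z^2)
 f(z) = sqrt(C1 + z^2)


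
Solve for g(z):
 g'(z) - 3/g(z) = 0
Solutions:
 g(z) = -sqrt(C1 + 6*z)
 g(z) = sqrt(C1 + 6*z)


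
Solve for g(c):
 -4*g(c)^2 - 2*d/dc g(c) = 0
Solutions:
 g(c) = 1/(C1 + 2*c)


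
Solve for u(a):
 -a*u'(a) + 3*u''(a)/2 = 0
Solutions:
 u(a) = C1 + C2*erfi(sqrt(3)*a/3)


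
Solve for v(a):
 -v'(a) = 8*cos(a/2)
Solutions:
 v(a) = C1 - 16*sin(a/2)


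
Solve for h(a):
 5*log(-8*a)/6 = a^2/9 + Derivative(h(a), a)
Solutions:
 h(a) = C1 - a^3/27 + 5*a*log(-a)/6 + 5*a*(-1 + 3*log(2))/6


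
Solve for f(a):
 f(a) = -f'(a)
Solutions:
 f(a) = C1*exp(-a)


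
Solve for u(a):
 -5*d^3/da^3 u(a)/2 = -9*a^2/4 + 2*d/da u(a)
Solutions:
 u(a) = C1 + C2*sin(2*sqrt(5)*a/5) + C3*cos(2*sqrt(5)*a/5) + 3*a^3/8 - 45*a/16


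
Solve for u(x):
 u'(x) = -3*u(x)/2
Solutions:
 u(x) = C1*exp(-3*x/2)


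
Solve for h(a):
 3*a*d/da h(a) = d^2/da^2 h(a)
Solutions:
 h(a) = C1 + C2*erfi(sqrt(6)*a/2)


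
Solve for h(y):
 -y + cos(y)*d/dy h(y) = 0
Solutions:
 h(y) = C1 + Integral(y/cos(y), y)


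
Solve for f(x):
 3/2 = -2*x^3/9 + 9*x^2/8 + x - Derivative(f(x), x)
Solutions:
 f(x) = C1 - x^4/18 + 3*x^3/8 + x^2/2 - 3*x/2


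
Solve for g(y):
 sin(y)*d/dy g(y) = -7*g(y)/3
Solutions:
 g(y) = C1*(cos(y) + 1)^(7/6)/(cos(y) - 1)^(7/6)


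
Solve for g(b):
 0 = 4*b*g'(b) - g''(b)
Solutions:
 g(b) = C1 + C2*erfi(sqrt(2)*b)


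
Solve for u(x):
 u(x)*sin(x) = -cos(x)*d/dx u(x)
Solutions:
 u(x) = C1*cos(x)


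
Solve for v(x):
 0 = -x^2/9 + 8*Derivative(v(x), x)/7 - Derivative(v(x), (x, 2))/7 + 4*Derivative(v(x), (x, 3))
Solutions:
 v(x) = C1 + 7*x^3/216 + 7*x^2/576 - 1561*x/2304 + (C2*sin(sqrt(895)*x/56) + C3*cos(sqrt(895)*x/56))*exp(x/56)


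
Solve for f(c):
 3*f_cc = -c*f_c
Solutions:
 f(c) = C1 + C2*erf(sqrt(6)*c/6)


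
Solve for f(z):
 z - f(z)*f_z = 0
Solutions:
 f(z) = -sqrt(C1 + z^2)
 f(z) = sqrt(C1 + z^2)


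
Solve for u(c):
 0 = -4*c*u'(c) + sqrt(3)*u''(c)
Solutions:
 u(c) = C1 + C2*erfi(sqrt(2)*3^(3/4)*c/3)


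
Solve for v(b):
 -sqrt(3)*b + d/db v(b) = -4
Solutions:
 v(b) = C1 + sqrt(3)*b^2/2 - 4*b


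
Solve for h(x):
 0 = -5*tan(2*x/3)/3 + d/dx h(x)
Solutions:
 h(x) = C1 - 5*log(cos(2*x/3))/2


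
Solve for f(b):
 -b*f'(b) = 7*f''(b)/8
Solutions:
 f(b) = C1 + C2*erf(2*sqrt(7)*b/7)


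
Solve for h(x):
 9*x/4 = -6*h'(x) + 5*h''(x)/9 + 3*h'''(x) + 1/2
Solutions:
 h(x) = C1 + C2*exp(x*(-5 + sqrt(5857))/54) + C3*exp(-x*(5 + sqrt(5857))/54) - 3*x^2/16 + 7*x/144


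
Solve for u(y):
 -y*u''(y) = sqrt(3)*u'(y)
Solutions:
 u(y) = C1 + C2*y^(1 - sqrt(3))


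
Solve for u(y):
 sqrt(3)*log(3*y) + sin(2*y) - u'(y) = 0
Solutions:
 u(y) = C1 + sqrt(3)*y*(log(y) - 1) + sqrt(3)*y*log(3) - cos(2*y)/2


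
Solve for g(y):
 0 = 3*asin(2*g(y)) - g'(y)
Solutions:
 Integral(1/asin(2*_y), (_y, g(y))) = C1 + 3*y


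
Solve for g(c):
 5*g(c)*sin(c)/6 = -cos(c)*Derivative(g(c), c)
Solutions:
 g(c) = C1*cos(c)^(5/6)


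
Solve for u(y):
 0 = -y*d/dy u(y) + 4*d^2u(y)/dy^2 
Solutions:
 u(y) = C1 + C2*erfi(sqrt(2)*y/4)


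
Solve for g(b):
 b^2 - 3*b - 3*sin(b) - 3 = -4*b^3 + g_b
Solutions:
 g(b) = C1 + b^4 + b^3/3 - 3*b^2/2 - 3*b + 3*cos(b)


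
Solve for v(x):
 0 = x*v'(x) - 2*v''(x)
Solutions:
 v(x) = C1 + C2*erfi(x/2)


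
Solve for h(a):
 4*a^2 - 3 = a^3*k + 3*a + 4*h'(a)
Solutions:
 h(a) = C1 - a^4*k/16 + a^3/3 - 3*a^2/8 - 3*a/4


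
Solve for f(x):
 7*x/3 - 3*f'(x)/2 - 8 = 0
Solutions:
 f(x) = C1 + 7*x^2/9 - 16*x/3


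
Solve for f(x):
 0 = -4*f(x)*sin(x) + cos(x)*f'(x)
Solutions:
 f(x) = C1/cos(x)^4


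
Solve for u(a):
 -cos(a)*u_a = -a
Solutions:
 u(a) = C1 + Integral(a/cos(a), a)


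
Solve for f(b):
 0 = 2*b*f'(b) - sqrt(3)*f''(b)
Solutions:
 f(b) = C1 + C2*erfi(3^(3/4)*b/3)


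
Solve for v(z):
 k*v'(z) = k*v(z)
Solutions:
 v(z) = C1*exp(z)


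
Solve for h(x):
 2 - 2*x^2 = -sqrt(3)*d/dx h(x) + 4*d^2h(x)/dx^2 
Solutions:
 h(x) = C1 + C2*exp(sqrt(3)*x/4) + 2*sqrt(3)*x^3/9 + 8*x^2/3 + 58*sqrt(3)*x/9


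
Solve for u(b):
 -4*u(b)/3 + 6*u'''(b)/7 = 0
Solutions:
 u(b) = C3*exp(42^(1/3)*b/3) + (C1*sin(14^(1/3)*3^(5/6)*b/6) + C2*cos(14^(1/3)*3^(5/6)*b/6))*exp(-42^(1/3)*b/6)


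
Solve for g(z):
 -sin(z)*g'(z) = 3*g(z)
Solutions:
 g(z) = C1*(cos(z) + 1)^(3/2)/(cos(z) - 1)^(3/2)


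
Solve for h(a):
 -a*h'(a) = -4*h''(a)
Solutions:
 h(a) = C1 + C2*erfi(sqrt(2)*a/4)


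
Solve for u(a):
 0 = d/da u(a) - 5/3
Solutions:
 u(a) = C1 + 5*a/3


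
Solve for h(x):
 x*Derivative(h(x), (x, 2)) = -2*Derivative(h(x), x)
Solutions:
 h(x) = C1 + C2/x


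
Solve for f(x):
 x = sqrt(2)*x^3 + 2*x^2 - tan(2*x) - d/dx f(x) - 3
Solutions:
 f(x) = C1 + sqrt(2)*x^4/4 + 2*x^3/3 - x^2/2 - 3*x + log(cos(2*x))/2


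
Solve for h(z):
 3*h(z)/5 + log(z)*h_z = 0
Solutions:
 h(z) = C1*exp(-3*li(z)/5)


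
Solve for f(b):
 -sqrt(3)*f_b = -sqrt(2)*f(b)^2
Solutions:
 f(b) = -3/(C1 + sqrt(6)*b)


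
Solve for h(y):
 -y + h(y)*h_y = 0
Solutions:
 h(y) = -sqrt(C1 + y^2)
 h(y) = sqrt(C1 + y^2)


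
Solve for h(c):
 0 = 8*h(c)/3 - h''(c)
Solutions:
 h(c) = C1*exp(-2*sqrt(6)*c/3) + C2*exp(2*sqrt(6)*c/3)


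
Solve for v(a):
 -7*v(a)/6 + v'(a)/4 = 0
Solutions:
 v(a) = C1*exp(14*a/3)


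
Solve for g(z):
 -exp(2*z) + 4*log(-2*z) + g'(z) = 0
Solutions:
 g(z) = C1 - 4*z*log(-z) + 4*z*(1 - log(2)) + exp(2*z)/2


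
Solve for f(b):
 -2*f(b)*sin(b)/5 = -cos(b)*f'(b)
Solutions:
 f(b) = C1/cos(b)^(2/5)


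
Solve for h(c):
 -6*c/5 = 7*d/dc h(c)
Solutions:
 h(c) = C1 - 3*c^2/35


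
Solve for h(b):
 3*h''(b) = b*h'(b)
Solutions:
 h(b) = C1 + C2*erfi(sqrt(6)*b/6)


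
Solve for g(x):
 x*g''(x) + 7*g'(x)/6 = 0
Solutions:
 g(x) = C1 + C2/x^(1/6)


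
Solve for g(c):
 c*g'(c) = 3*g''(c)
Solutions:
 g(c) = C1 + C2*erfi(sqrt(6)*c/6)


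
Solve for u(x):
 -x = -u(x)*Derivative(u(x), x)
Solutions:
 u(x) = -sqrt(C1 + x^2)
 u(x) = sqrt(C1 + x^2)


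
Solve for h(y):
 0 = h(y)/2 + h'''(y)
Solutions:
 h(y) = C3*exp(-2^(2/3)*y/2) + (C1*sin(2^(2/3)*sqrt(3)*y/4) + C2*cos(2^(2/3)*sqrt(3)*y/4))*exp(2^(2/3)*y/4)


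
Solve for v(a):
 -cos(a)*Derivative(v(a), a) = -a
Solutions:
 v(a) = C1 + Integral(a/cos(a), a)


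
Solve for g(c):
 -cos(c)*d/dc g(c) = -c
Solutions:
 g(c) = C1 + Integral(c/cos(c), c)


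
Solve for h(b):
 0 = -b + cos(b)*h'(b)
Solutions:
 h(b) = C1 + Integral(b/cos(b), b)


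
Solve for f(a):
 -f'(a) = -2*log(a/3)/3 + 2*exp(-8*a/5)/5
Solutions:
 f(a) = C1 + 2*a*log(a)/3 + 2*a*(-log(3) - 1)/3 + exp(-8*a/5)/4


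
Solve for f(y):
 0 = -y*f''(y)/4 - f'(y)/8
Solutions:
 f(y) = C1 + C2*sqrt(y)


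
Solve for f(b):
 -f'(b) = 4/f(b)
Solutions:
 f(b) = -sqrt(C1 - 8*b)
 f(b) = sqrt(C1 - 8*b)


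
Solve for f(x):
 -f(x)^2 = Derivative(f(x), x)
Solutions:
 f(x) = 1/(C1 + x)


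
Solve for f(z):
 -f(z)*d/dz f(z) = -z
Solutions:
 f(z) = -sqrt(C1 + z^2)
 f(z) = sqrt(C1 + z^2)


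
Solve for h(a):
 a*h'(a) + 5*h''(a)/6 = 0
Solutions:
 h(a) = C1 + C2*erf(sqrt(15)*a/5)


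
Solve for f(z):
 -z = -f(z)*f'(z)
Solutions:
 f(z) = -sqrt(C1 + z^2)
 f(z) = sqrt(C1 + z^2)


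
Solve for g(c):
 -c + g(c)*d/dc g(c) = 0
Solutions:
 g(c) = -sqrt(C1 + c^2)
 g(c) = sqrt(C1 + c^2)


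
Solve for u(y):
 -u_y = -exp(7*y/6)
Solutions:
 u(y) = C1 + 6*exp(7*y/6)/7


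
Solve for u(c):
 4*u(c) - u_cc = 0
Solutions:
 u(c) = C1*exp(-2*c) + C2*exp(2*c)


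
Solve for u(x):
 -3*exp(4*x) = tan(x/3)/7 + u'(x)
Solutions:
 u(x) = C1 - 3*exp(4*x)/4 + 3*log(cos(x/3))/7


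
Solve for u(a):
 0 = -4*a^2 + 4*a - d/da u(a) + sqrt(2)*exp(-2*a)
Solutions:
 u(a) = C1 - 4*a^3/3 + 2*a^2 - sqrt(2)*exp(-2*a)/2


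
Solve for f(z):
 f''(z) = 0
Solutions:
 f(z) = C1 + C2*z


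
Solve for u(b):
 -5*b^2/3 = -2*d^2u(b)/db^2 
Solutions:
 u(b) = C1 + C2*b + 5*b^4/72


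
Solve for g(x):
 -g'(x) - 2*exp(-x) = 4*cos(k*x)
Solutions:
 g(x) = C1 + 2*exp(-x) - 4*sin(k*x)/k


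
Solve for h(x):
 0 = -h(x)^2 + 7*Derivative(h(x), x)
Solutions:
 h(x) = -7/(C1 + x)


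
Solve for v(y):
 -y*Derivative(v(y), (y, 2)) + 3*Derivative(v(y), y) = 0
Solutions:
 v(y) = C1 + C2*y^4


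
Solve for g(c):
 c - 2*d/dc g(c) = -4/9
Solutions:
 g(c) = C1 + c^2/4 + 2*c/9


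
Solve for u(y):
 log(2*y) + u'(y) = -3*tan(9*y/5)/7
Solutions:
 u(y) = C1 - y*log(y) - y*log(2) + y + 5*log(cos(9*y/5))/21


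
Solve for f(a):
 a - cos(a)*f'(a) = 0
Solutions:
 f(a) = C1 + Integral(a/cos(a), a)


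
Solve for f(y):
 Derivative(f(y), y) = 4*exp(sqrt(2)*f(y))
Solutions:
 f(y) = sqrt(2)*(2*log(-1/(C1 + 4*y)) - log(2))/4


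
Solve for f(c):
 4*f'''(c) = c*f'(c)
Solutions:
 f(c) = C1 + Integral(C2*airyai(2^(1/3)*c/2) + C3*airybi(2^(1/3)*c/2), c)


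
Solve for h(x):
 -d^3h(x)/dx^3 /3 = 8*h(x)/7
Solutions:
 h(x) = C3*exp(-2*3^(1/3)*7^(2/3)*x/7) + (C1*sin(3^(5/6)*7^(2/3)*x/7) + C2*cos(3^(5/6)*7^(2/3)*x/7))*exp(3^(1/3)*7^(2/3)*x/7)


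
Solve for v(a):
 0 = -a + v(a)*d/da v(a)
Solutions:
 v(a) = -sqrt(C1 + a^2)
 v(a) = sqrt(C1 + a^2)


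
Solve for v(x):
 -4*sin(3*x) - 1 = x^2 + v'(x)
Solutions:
 v(x) = C1 - x^3/3 - x + 4*cos(3*x)/3


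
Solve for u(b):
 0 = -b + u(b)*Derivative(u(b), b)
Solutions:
 u(b) = -sqrt(C1 + b^2)
 u(b) = sqrt(C1 + b^2)


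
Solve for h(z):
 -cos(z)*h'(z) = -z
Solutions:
 h(z) = C1 + Integral(z/cos(z), z)


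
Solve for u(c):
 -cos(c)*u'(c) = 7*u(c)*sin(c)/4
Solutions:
 u(c) = C1*cos(c)^(7/4)


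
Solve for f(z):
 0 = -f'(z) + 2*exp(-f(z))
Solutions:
 f(z) = log(C1 + 2*z)


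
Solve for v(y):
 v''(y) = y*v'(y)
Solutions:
 v(y) = C1 + C2*erfi(sqrt(2)*y/2)


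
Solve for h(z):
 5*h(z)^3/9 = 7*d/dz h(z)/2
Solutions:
 h(z) = -3*sqrt(14)*sqrt(-1/(C1 + 10*z))/2
 h(z) = 3*sqrt(14)*sqrt(-1/(C1 + 10*z))/2


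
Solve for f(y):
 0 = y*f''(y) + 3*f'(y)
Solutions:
 f(y) = C1 + C2/y^2


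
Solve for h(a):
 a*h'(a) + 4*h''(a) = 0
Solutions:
 h(a) = C1 + C2*erf(sqrt(2)*a/4)


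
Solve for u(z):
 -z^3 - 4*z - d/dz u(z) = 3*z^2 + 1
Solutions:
 u(z) = C1 - z^4/4 - z^3 - 2*z^2 - z


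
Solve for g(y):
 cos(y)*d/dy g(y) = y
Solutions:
 g(y) = C1 + Integral(y/cos(y), y)


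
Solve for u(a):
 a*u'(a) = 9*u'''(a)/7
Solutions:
 u(a) = C1 + Integral(C2*airyai(21^(1/3)*a/3) + C3*airybi(21^(1/3)*a/3), a)


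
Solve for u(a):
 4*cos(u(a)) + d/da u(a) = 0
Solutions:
 u(a) = pi - asin((C1 + exp(8*a))/(C1 - exp(8*a)))
 u(a) = asin((C1 + exp(8*a))/(C1 - exp(8*a)))


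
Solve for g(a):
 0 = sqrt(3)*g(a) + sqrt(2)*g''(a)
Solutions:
 g(a) = C1*sin(2^(3/4)*3^(1/4)*a/2) + C2*cos(2^(3/4)*3^(1/4)*a/2)


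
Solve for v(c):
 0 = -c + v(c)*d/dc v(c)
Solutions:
 v(c) = -sqrt(C1 + c^2)
 v(c) = sqrt(C1 + c^2)


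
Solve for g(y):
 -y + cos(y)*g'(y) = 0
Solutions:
 g(y) = C1 + Integral(y/cos(y), y)


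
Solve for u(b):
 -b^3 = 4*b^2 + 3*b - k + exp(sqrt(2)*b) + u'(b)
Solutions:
 u(b) = C1 - b^4/4 - 4*b^3/3 - 3*b^2/2 + b*k - sqrt(2)*exp(sqrt(2)*b)/2


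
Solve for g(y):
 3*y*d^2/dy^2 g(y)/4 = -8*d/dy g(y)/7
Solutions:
 g(y) = C1 + C2/y^(11/21)


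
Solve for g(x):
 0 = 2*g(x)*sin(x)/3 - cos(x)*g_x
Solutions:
 g(x) = C1/cos(x)^(2/3)


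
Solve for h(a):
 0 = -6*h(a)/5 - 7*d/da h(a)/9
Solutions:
 h(a) = C1*exp(-54*a/35)


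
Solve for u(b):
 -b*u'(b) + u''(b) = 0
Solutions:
 u(b) = C1 + C2*erfi(sqrt(2)*b/2)


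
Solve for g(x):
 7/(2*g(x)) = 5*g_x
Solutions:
 g(x) = -sqrt(C1 + 35*x)/5
 g(x) = sqrt(C1 + 35*x)/5


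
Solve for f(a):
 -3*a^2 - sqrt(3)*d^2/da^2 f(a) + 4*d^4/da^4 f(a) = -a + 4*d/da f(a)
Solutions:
 f(a) = C1 + C2*exp(-a*(3^(5/6)/(sqrt(144 - sqrt(3)) + 12)^(1/3) + 3^(2/3)*(sqrt(144 - sqrt(3)) + 12)^(1/3))/12)*sin(a*(-3^(1/6)*(sqrt(144 - sqrt(3)) + 12)^(1/3) + 3^(1/3)/(sqrt(144 - sqrt(3)) + 12)^(1/3))/4) + C3*exp(-a*(3^(5/6)/(sqrt(144 - sqrt(3)) + 12)^(1/3) + 3^(2/3)*(sqrt(144 - sqrt(3)) + 12)^(1/3))/12)*cos(a*(-3^(1/6)*(sqrt(144 - sqrt(3)) + 12)^(1/3) + 3^(1/3)/(sqrt(144 - sqrt(3)) + 12)^(1/3))/4) + C4*exp(a*(3^(5/6)/(sqrt(144 - sqrt(3)) + 12)^(1/3) + 3^(2/3)*(sqrt(144 - sqrt(3)) + 12)^(1/3))/6) - a^3/4 + a^2/8 + 3*sqrt(3)*a^2/16 - 9*a/32 - sqrt(3)*a/16


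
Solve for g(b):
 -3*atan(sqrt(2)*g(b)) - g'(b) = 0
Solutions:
 Integral(1/atan(sqrt(2)*_y), (_y, g(b))) = C1 - 3*b


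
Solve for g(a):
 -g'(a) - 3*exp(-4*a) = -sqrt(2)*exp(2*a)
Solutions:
 g(a) = C1 + sqrt(2)*exp(2*a)/2 + 3*exp(-4*a)/4


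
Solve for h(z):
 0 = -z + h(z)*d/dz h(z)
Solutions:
 h(z) = -sqrt(C1 + z^2)
 h(z) = sqrt(C1 + z^2)


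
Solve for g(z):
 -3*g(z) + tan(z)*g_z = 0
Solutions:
 g(z) = C1*sin(z)^3


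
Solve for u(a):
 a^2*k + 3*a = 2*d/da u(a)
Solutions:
 u(a) = C1 + a^3*k/6 + 3*a^2/4


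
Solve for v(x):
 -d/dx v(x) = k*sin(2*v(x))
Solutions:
 v(x) = pi - acos((-C1 - exp(4*k*x))/(C1 - exp(4*k*x)))/2
 v(x) = acos((-C1 - exp(4*k*x))/(C1 - exp(4*k*x)))/2


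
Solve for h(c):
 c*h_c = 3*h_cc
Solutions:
 h(c) = C1 + C2*erfi(sqrt(6)*c/6)


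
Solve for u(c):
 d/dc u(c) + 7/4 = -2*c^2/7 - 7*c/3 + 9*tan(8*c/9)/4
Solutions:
 u(c) = C1 - 2*c^3/21 - 7*c^2/6 - 7*c/4 - 81*log(cos(8*c/9))/32


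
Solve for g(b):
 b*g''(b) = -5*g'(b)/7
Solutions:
 g(b) = C1 + C2*b^(2/7)


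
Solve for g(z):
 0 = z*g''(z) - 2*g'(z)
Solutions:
 g(z) = C1 + C2*z^3


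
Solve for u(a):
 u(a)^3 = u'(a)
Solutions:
 u(a) = -sqrt(2)*sqrt(-1/(C1 + a))/2
 u(a) = sqrt(2)*sqrt(-1/(C1 + a))/2


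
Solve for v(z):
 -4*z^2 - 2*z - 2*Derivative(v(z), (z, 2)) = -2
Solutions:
 v(z) = C1 + C2*z - z^4/6 - z^3/6 + z^2/2


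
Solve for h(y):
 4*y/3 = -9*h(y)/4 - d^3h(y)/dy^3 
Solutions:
 h(y) = C3*exp(-2^(1/3)*3^(2/3)*y/2) - 16*y/27 + (C1*sin(3*2^(1/3)*3^(1/6)*y/4) + C2*cos(3*2^(1/3)*3^(1/6)*y/4))*exp(2^(1/3)*3^(2/3)*y/4)


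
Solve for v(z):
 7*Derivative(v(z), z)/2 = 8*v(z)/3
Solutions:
 v(z) = C1*exp(16*z/21)


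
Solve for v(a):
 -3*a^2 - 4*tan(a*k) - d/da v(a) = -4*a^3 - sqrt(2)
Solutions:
 v(a) = C1 + a^4 - a^3 + sqrt(2)*a - 4*Piecewise((-log(cos(a*k))/k, Ne(k, 0)), (0, True))


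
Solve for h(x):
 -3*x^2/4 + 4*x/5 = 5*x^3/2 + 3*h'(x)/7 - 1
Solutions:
 h(x) = C1 - 35*x^4/24 - 7*x^3/12 + 14*x^2/15 + 7*x/3


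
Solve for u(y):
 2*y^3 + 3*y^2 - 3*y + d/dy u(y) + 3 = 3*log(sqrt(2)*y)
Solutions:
 u(y) = C1 - y^4/2 - y^3 + 3*y^2/2 + 3*y*log(y) - 6*y + 3*y*log(2)/2


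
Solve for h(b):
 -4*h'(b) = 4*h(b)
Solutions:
 h(b) = C1*exp(-b)


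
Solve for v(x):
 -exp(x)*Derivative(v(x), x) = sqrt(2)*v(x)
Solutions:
 v(x) = C1*exp(sqrt(2)*exp(-x))


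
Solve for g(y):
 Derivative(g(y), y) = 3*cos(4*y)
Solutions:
 g(y) = C1 + 3*sin(4*y)/4


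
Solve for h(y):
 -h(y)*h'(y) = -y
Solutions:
 h(y) = -sqrt(C1 + y^2)
 h(y) = sqrt(C1 + y^2)


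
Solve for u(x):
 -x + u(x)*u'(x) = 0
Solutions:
 u(x) = -sqrt(C1 + x^2)
 u(x) = sqrt(C1 + x^2)


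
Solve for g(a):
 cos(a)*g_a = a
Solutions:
 g(a) = C1 + Integral(a/cos(a), a)


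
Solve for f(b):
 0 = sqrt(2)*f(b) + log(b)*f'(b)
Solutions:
 f(b) = C1*exp(-sqrt(2)*li(b))


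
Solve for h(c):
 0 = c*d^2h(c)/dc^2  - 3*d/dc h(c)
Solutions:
 h(c) = C1 + C2*c^4


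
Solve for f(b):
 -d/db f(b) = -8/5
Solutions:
 f(b) = C1 + 8*b/5


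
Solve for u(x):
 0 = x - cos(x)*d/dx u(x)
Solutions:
 u(x) = C1 + Integral(x/cos(x), x)


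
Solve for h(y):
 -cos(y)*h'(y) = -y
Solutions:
 h(y) = C1 + Integral(y/cos(y), y)


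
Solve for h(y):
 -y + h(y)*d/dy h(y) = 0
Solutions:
 h(y) = -sqrt(C1 + y^2)
 h(y) = sqrt(C1 + y^2)


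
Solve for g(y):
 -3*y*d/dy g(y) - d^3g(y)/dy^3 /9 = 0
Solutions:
 g(y) = C1 + Integral(C2*airyai(-3*y) + C3*airybi(-3*y), y)


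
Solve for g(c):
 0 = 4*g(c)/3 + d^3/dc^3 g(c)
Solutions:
 g(c) = C3*exp(-6^(2/3)*c/3) + (C1*sin(2^(2/3)*3^(1/6)*c/2) + C2*cos(2^(2/3)*3^(1/6)*c/2))*exp(6^(2/3)*c/6)


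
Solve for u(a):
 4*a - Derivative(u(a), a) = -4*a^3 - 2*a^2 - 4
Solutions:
 u(a) = C1 + a^4 + 2*a^3/3 + 2*a^2 + 4*a


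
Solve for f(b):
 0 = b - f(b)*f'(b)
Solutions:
 f(b) = -sqrt(C1 + b^2)
 f(b) = sqrt(C1 + b^2)


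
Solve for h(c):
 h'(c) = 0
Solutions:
 h(c) = C1


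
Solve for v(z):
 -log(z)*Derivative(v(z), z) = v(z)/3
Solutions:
 v(z) = C1*exp(-li(z)/3)


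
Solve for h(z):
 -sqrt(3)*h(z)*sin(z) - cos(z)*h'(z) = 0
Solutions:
 h(z) = C1*cos(z)^(sqrt(3))


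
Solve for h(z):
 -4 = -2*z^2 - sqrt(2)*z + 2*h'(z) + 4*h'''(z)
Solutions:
 h(z) = C1 + C2*sin(sqrt(2)*z/2) + C3*cos(sqrt(2)*z/2) + z^3/3 + sqrt(2)*z^2/4 - 6*z


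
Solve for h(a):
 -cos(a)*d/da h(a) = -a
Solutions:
 h(a) = C1 + Integral(a/cos(a), a)


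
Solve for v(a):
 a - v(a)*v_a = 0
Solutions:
 v(a) = -sqrt(C1 + a^2)
 v(a) = sqrt(C1 + a^2)


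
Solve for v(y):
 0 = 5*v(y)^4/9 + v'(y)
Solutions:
 v(y) = 3^(1/3)*(1/(C1 + 5*y))^(1/3)
 v(y) = (-3^(1/3) - 3^(5/6)*I)*(1/(C1 + 5*y))^(1/3)/2
 v(y) = (-3^(1/3) + 3^(5/6)*I)*(1/(C1 + 5*y))^(1/3)/2


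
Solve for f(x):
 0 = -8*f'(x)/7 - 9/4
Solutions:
 f(x) = C1 - 63*x/32


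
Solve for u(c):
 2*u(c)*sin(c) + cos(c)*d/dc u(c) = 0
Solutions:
 u(c) = C1*cos(c)^2


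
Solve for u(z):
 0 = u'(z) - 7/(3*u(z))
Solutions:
 u(z) = -sqrt(C1 + 42*z)/3
 u(z) = sqrt(C1 + 42*z)/3


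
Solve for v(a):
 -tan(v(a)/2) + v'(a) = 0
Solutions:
 v(a) = -2*asin(C1*exp(a/2)) + 2*pi
 v(a) = 2*asin(C1*exp(a/2))


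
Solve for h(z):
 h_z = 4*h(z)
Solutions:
 h(z) = C1*exp(4*z)


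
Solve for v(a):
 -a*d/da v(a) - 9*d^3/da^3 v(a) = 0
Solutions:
 v(a) = C1 + Integral(C2*airyai(-3^(1/3)*a/3) + C3*airybi(-3^(1/3)*a/3), a)


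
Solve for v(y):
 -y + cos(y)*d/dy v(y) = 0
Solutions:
 v(y) = C1 + Integral(y/cos(y), y)


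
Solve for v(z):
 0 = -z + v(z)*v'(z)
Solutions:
 v(z) = -sqrt(C1 + z^2)
 v(z) = sqrt(C1 + z^2)


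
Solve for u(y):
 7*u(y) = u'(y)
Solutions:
 u(y) = C1*exp(7*y)


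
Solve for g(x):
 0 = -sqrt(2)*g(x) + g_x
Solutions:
 g(x) = C1*exp(sqrt(2)*x)


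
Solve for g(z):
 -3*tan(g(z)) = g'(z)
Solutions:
 g(z) = pi - asin(C1*exp(-3*z))
 g(z) = asin(C1*exp(-3*z))


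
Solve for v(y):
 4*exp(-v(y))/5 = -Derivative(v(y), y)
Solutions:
 v(y) = log(C1 - 4*y/5)


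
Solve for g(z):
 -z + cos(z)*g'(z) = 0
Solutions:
 g(z) = C1 + Integral(z/cos(z), z)


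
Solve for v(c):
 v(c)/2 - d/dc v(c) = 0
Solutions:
 v(c) = C1*exp(c/2)


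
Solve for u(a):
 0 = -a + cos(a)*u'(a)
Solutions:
 u(a) = C1 + Integral(a/cos(a), a)


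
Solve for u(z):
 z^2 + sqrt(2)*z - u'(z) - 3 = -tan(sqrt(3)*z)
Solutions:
 u(z) = C1 + z^3/3 + sqrt(2)*z^2/2 - 3*z - sqrt(3)*log(cos(sqrt(3)*z))/3


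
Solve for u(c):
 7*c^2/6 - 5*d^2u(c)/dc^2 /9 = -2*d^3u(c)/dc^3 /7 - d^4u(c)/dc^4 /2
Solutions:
 u(c) = C1 + C2*c + C3*exp(c*(-6 + sqrt(526))/21) + C4*exp(-c*(6 + sqrt(526))/21) + 7*c^4/40 + 9*c^3/25 + 8559*c^2/3500


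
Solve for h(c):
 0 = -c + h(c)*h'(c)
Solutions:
 h(c) = -sqrt(C1 + c^2)
 h(c) = sqrt(C1 + c^2)


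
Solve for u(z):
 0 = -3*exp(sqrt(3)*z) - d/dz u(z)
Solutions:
 u(z) = C1 - sqrt(3)*exp(sqrt(3)*z)


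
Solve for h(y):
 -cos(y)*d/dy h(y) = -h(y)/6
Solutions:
 h(y) = C1*(sin(y) + 1)^(1/12)/(sin(y) - 1)^(1/12)


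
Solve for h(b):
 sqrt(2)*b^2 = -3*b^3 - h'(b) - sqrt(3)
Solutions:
 h(b) = C1 - 3*b^4/4 - sqrt(2)*b^3/3 - sqrt(3)*b


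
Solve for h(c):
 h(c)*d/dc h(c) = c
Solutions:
 h(c) = -sqrt(C1 + c^2)
 h(c) = sqrt(C1 + c^2)


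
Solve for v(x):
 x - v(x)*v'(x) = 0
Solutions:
 v(x) = -sqrt(C1 + x^2)
 v(x) = sqrt(C1 + x^2)


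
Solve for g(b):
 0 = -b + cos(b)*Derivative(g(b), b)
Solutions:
 g(b) = C1 + Integral(b/cos(b), b)


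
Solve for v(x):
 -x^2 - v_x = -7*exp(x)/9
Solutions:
 v(x) = C1 - x^3/3 + 7*exp(x)/9


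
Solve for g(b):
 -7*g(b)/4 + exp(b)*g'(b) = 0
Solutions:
 g(b) = C1*exp(-7*exp(-b)/4)


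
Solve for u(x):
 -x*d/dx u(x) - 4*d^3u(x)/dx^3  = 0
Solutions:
 u(x) = C1 + Integral(C2*airyai(-2^(1/3)*x/2) + C3*airybi(-2^(1/3)*x/2), x)


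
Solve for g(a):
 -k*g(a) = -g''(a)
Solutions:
 g(a) = C1*exp(-a*sqrt(k)) + C2*exp(a*sqrt(k))


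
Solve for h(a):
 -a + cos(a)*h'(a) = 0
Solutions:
 h(a) = C1 + Integral(a/cos(a), a)


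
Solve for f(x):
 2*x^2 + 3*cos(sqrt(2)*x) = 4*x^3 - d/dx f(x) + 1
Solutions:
 f(x) = C1 + x^4 - 2*x^3/3 + x - 3*sqrt(2)*sin(sqrt(2)*x)/2


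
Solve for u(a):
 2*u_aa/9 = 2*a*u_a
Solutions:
 u(a) = C1 + C2*erfi(3*sqrt(2)*a/2)


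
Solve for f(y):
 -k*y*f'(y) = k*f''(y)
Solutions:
 f(y) = C1 + C2*erf(sqrt(2)*y/2)


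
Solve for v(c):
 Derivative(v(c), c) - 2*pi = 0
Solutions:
 v(c) = C1 + 2*pi*c


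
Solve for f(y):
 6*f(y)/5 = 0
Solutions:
 f(y) = 0


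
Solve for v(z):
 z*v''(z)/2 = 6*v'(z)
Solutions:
 v(z) = C1 + C2*z^13


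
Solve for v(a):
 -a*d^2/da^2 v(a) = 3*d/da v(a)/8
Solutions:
 v(a) = C1 + C2*a^(5/8)


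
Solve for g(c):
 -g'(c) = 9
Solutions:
 g(c) = C1 - 9*c


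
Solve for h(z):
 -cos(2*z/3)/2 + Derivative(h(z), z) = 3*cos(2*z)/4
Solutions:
 h(z) = C1 + 3*sin(2*z/3)/4 + 3*sin(2*z)/8


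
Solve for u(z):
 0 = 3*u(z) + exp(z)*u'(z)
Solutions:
 u(z) = C1*exp(3*exp(-z))


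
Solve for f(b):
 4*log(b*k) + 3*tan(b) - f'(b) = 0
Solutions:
 f(b) = C1 + 4*b*log(b*k) - 4*b - 3*log(cos(b))


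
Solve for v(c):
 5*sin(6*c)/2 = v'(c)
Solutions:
 v(c) = C1 - 5*cos(6*c)/12


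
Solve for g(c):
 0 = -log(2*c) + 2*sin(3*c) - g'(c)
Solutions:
 g(c) = C1 - c*log(c) - c*log(2) + c - 2*cos(3*c)/3


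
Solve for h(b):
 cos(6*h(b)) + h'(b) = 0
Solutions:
 h(b) = -asin((C1 + exp(12*b))/(C1 - exp(12*b)))/6 + pi/6
 h(b) = asin((C1 + exp(12*b))/(C1 - exp(12*b)))/6


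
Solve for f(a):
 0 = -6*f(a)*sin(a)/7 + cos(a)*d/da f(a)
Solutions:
 f(a) = C1/cos(a)^(6/7)


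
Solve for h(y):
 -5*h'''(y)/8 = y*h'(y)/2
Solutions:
 h(y) = C1 + Integral(C2*airyai(-10^(2/3)*y/5) + C3*airybi(-10^(2/3)*y/5), y)


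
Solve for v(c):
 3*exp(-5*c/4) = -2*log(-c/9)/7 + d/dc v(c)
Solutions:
 v(c) = C1 + 2*c*log(-c)/7 + 2*c*(-2*log(3) - 1)/7 - 12*exp(-5*c/4)/5


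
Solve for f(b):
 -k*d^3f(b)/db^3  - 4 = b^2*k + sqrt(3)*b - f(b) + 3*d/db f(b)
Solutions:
 f(b) = C1*exp(2^(1/3)*b*(-2^(1/3)*(sqrt((1 + 4/k)/k^2) - 1/k)^(1/3)/2 + 1/(k*(sqrt((1 + 4/k)/k^2) - 1/k)^(1/3)))) + C2*exp(2^(1/3)*b*(2^(1/3)*(sqrt((1 + 4/k)/k^2) - 1/k)^(1/3)/4 - 2^(1/3)*sqrt(3)*I*(sqrt((1 + 4/k)/k^2) - 1/k)^(1/3)/4 + 2/(k*(-1 + sqrt(3)*I)*(sqrt((1 + 4/k)/k^2) - 1/k)^(1/3)))) + C3*exp(2^(1/3)*b*(2^(1/3)*(sqrt((1 + 4/k)/k^2) - 1/k)^(1/3)/4 + 2^(1/3)*sqrt(3)*I*(sqrt((1 + 4/k)/k^2) - 1/k)^(1/3)/4 - 2/(k*(1 + sqrt(3)*I)*(sqrt((1 + 4/k)/k^2) - 1/k)^(1/3)))) + b^2*k + 6*b*k + sqrt(3)*b + 18*k + 4 + 3*sqrt(3)


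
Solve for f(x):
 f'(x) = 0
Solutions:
 f(x) = C1


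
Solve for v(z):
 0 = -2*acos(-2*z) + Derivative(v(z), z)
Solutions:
 v(z) = C1 + 2*z*acos(-2*z) + sqrt(1 - 4*z^2)


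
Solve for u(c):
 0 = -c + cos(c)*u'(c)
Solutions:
 u(c) = C1 + Integral(c/cos(c), c)


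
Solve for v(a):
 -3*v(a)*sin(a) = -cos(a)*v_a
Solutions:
 v(a) = C1/cos(a)^3


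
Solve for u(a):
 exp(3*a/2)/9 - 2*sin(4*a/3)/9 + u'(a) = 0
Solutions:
 u(a) = C1 - 2*exp(3*a/2)/27 - cos(4*a/3)/6


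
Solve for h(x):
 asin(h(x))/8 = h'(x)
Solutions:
 Integral(1/asin(_y), (_y, h(x))) = C1 + x/8


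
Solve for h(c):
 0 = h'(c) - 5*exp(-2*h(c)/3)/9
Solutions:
 h(c) = 3*log(-sqrt(C1 + 5*c)) - 6*log(3) + 3*log(6)/2
 h(c) = 3*log(C1 + 5*c)/2 - 6*log(3) + 3*log(6)/2


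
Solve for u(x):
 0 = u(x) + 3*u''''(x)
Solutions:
 u(x) = (C1*sin(sqrt(2)*3^(3/4)*x/6) + C2*cos(sqrt(2)*3^(3/4)*x/6))*exp(-sqrt(2)*3^(3/4)*x/6) + (C3*sin(sqrt(2)*3^(3/4)*x/6) + C4*cos(sqrt(2)*3^(3/4)*x/6))*exp(sqrt(2)*3^(3/4)*x/6)


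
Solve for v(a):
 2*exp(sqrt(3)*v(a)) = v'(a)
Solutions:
 v(a) = sqrt(3)*(2*log(-1/(C1 + 2*a)) - log(3))/6


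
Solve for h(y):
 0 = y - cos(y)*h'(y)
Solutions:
 h(y) = C1 + Integral(y/cos(y), y)


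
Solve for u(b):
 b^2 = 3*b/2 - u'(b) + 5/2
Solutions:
 u(b) = C1 - b^3/3 + 3*b^2/4 + 5*b/2


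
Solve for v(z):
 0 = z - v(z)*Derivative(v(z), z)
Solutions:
 v(z) = -sqrt(C1 + z^2)
 v(z) = sqrt(C1 + z^2)


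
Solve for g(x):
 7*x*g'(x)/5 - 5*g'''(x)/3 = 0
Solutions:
 g(x) = C1 + Integral(C2*airyai(105^(1/3)*x/5) + C3*airybi(105^(1/3)*x/5), x)


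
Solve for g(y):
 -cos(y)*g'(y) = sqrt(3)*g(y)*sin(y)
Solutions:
 g(y) = C1*cos(y)^(sqrt(3))


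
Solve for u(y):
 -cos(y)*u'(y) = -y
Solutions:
 u(y) = C1 + Integral(y/cos(y), y)


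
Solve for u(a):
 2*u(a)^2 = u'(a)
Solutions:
 u(a) = -1/(C1 + 2*a)


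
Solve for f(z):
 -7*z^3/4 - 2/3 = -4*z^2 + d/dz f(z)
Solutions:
 f(z) = C1 - 7*z^4/16 + 4*z^3/3 - 2*z/3


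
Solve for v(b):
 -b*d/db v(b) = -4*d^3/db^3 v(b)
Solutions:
 v(b) = C1 + Integral(C2*airyai(2^(1/3)*b/2) + C3*airybi(2^(1/3)*b/2), b)


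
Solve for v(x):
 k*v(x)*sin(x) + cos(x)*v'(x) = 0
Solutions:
 v(x) = C1*exp(k*log(cos(x)))


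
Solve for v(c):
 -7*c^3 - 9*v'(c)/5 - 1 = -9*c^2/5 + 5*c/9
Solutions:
 v(c) = C1 - 35*c^4/36 + c^3/3 - 25*c^2/162 - 5*c/9


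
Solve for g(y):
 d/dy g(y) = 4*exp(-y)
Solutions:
 g(y) = C1 - 4*exp(-y)


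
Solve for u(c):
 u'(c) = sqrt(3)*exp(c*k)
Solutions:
 u(c) = C1 + sqrt(3)*exp(c*k)/k


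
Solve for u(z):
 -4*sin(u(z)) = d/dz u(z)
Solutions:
 u(z) = -acos((-C1 - exp(8*z))/(C1 - exp(8*z))) + 2*pi
 u(z) = acos((-C1 - exp(8*z))/(C1 - exp(8*z)))


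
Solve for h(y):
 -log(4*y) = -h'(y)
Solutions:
 h(y) = C1 + y*log(y) - y + y*log(4)


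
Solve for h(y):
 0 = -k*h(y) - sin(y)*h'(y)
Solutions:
 h(y) = C1*exp(k*(-log(cos(y) - 1) + log(cos(y) + 1))/2)


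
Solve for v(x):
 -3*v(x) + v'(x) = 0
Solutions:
 v(x) = C1*exp(3*x)


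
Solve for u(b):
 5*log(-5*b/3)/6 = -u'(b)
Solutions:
 u(b) = C1 - 5*b*log(-b)/6 + 5*b*(-log(5) + 1 + log(3))/6


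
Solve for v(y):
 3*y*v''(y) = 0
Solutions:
 v(y) = C1 + C2*y


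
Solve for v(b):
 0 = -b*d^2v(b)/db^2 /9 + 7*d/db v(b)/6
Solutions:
 v(b) = C1 + C2*b^(23/2)


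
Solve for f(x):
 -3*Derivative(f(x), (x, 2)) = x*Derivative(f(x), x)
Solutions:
 f(x) = C1 + C2*erf(sqrt(6)*x/6)


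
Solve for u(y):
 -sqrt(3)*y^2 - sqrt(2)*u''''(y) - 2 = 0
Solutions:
 u(y) = C1 + C2*y + C3*y^2 + C4*y^3 - sqrt(6)*y^6/720 - sqrt(2)*y^4/24


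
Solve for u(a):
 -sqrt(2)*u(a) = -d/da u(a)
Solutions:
 u(a) = C1*exp(sqrt(2)*a)


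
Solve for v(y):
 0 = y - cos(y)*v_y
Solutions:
 v(y) = C1 + Integral(y/cos(y), y)


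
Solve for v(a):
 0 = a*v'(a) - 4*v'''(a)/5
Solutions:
 v(a) = C1 + Integral(C2*airyai(10^(1/3)*a/2) + C3*airybi(10^(1/3)*a/2), a)


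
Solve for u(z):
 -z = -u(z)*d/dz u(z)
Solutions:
 u(z) = -sqrt(C1 + z^2)
 u(z) = sqrt(C1 + z^2)


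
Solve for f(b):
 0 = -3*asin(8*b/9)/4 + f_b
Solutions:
 f(b) = C1 + 3*b*asin(8*b/9)/4 + 3*sqrt(81 - 64*b^2)/32


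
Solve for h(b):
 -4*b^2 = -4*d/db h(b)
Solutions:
 h(b) = C1 + b^3/3


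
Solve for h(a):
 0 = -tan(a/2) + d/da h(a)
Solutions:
 h(a) = C1 - 2*log(cos(a/2))


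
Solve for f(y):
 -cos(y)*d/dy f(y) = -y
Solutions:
 f(y) = C1 + Integral(y/cos(y), y)


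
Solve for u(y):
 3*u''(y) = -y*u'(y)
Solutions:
 u(y) = C1 + C2*erf(sqrt(6)*y/6)


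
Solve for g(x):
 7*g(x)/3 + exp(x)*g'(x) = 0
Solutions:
 g(x) = C1*exp(7*exp(-x)/3)


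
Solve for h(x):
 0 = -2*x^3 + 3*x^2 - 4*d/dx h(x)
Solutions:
 h(x) = C1 - x^4/8 + x^3/4


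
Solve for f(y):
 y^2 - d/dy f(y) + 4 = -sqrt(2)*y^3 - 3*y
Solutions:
 f(y) = C1 + sqrt(2)*y^4/4 + y^3/3 + 3*y^2/2 + 4*y


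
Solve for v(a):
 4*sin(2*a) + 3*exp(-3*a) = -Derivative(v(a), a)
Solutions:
 v(a) = C1 + 2*cos(2*a) + exp(-3*a)


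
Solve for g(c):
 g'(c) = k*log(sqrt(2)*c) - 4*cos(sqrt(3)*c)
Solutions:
 g(c) = C1 + c*k*(log(c) - 1) + c*k*log(2)/2 - 4*sqrt(3)*sin(sqrt(3)*c)/3


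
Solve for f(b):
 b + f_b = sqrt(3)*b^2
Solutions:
 f(b) = C1 + sqrt(3)*b^3/3 - b^2/2


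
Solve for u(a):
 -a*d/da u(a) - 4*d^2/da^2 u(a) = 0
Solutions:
 u(a) = C1 + C2*erf(sqrt(2)*a/4)


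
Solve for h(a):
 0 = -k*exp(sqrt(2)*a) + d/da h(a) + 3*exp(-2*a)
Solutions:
 h(a) = C1 + sqrt(2)*k*exp(sqrt(2)*a)/2 + 3*exp(-2*a)/2


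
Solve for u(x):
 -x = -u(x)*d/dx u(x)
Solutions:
 u(x) = -sqrt(C1 + x^2)
 u(x) = sqrt(C1 + x^2)


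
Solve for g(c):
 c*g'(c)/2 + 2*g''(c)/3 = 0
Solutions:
 g(c) = C1 + C2*erf(sqrt(6)*c/4)


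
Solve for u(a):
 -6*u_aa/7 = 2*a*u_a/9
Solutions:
 u(a) = C1 + C2*erf(sqrt(42)*a/18)


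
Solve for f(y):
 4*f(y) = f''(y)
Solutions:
 f(y) = C1*exp(-2*y) + C2*exp(2*y)


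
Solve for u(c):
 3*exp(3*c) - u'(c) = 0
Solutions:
 u(c) = C1 + exp(3*c)


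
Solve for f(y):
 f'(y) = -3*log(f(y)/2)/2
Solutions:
 -2*Integral(1/(-log(_y) + log(2)), (_y, f(y)))/3 = C1 - y


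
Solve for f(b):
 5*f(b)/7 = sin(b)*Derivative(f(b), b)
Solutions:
 f(b) = C1*(cos(b) - 1)^(5/14)/(cos(b) + 1)^(5/14)


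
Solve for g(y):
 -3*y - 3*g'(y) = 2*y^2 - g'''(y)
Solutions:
 g(y) = C1 + C2*exp(-sqrt(3)*y) + C3*exp(sqrt(3)*y) - 2*y^3/9 - y^2/2 - 4*y/9


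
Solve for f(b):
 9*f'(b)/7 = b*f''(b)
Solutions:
 f(b) = C1 + C2*b^(16/7)


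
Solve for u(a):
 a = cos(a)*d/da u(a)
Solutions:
 u(a) = C1 + Integral(a/cos(a), a)


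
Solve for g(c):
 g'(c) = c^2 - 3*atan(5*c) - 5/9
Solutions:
 g(c) = C1 + c^3/3 - 3*c*atan(5*c) - 5*c/9 + 3*log(25*c^2 + 1)/10


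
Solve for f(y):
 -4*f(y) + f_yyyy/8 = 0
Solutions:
 f(y) = C1*exp(-2*2^(1/4)*y) + C2*exp(2*2^(1/4)*y) + C3*sin(2*2^(1/4)*y) + C4*cos(2*2^(1/4)*y)


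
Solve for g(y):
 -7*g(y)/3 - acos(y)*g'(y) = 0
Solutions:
 g(y) = C1*exp(-7*Integral(1/acos(y), y)/3)


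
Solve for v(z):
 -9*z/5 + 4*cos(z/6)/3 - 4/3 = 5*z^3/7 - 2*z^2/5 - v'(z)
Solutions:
 v(z) = C1 + 5*z^4/28 - 2*z^3/15 + 9*z^2/10 + 4*z/3 - 8*sin(z/6)


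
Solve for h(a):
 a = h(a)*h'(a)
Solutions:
 h(a) = -sqrt(C1 + a^2)
 h(a) = sqrt(C1 + a^2)


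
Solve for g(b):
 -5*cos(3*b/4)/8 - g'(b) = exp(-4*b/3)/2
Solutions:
 g(b) = C1 - 5*sin(3*b/4)/6 + 3*exp(-4*b/3)/8


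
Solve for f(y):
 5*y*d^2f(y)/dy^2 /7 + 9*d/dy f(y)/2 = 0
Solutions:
 f(y) = C1 + C2/y^(53/10)


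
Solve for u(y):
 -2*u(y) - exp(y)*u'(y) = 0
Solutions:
 u(y) = C1*exp(2*exp(-y))


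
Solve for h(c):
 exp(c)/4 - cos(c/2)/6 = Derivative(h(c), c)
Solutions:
 h(c) = C1 + exp(c)/4 - sin(c/2)/3


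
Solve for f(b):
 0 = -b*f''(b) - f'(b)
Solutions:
 f(b) = C1 + C2*log(b)


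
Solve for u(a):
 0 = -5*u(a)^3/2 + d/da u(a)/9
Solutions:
 u(a) = -sqrt(-1/(C1 + 45*a))
 u(a) = sqrt(-1/(C1 + 45*a))


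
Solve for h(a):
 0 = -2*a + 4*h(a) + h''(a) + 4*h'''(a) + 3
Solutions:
 h(a) = C1*exp(a*(-2 + (24*sqrt(1299) + 865)^(-1/3) + (24*sqrt(1299) + 865)^(1/3))/24)*sin(sqrt(3)*a*(-(24*sqrt(1299) + 865)^(1/3) + (24*sqrt(1299) + 865)^(-1/3))/24) + C2*exp(a*(-2 + (24*sqrt(1299) + 865)^(-1/3) + (24*sqrt(1299) + 865)^(1/3))/24)*cos(sqrt(3)*a*(-(24*sqrt(1299) + 865)^(1/3) + (24*sqrt(1299) + 865)^(-1/3))/24) + C3*exp(-a*((24*sqrt(1299) + 865)^(-1/3) + 1 + (24*sqrt(1299) + 865)^(1/3))/12) + a/2 - 3/4


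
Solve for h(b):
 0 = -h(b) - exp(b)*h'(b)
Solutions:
 h(b) = C1*exp(exp(-b))


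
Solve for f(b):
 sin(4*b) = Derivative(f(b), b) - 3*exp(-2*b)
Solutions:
 f(b) = C1 - cos(4*b)/4 - 3*exp(-2*b)/2


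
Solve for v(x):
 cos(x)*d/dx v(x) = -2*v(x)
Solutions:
 v(x) = C1*(sin(x) - 1)/(sin(x) + 1)


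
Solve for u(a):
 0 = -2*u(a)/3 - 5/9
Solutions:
 u(a) = -5/6


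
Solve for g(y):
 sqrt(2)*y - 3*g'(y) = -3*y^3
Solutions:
 g(y) = C1 + y^4/4 + sqrt(2)*y^2/6


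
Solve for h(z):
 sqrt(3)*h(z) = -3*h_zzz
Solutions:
 h(z) = C3*exp(-3^(5/6)*z/3) + (C1*sin(3^(1/3)*z/2) + C2*cos(3^(1/3)*z/2))*exp(3^(5/6)*z/6)


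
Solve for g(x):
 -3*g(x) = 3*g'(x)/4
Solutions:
 g(x) = C1*exp(-4*x)


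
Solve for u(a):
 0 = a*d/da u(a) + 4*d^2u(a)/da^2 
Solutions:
 u(a) = C1 + C2*erf(sqrt(2)*a/4)


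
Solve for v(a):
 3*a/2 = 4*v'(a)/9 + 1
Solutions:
 v(a) = C1 + 27*a^2/16 - 9*a/4


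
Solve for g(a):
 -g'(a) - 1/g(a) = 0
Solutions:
 g(a) = -sqrt(C1 - 2*a)
 g(a) = sqrt(C1 - 2*a)


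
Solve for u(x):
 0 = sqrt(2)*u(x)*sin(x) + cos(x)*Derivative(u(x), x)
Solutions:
 u(x) = C1*cos(x)^(sqrt(2))


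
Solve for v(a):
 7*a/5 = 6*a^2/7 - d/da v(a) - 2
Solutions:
 v(a) = C1 + 2*a^3/7 - 7*a^2/10 - 2*a


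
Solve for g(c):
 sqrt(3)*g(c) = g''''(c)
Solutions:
 g(c) = C1*exp(-3^(1/8)*c) + C2*exp(3^(1/8)*c) + C3*sin(3^(1/8)*c) + C4*cos(3^(1/8)*c)


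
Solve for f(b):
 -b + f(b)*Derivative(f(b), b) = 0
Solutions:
 f(b) = -sqrt(C1 + b^2)
 f(b) = sqrt(C1 + b^2)


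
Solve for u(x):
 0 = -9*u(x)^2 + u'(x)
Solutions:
 u(x) = -1/(C1 + 9*x)


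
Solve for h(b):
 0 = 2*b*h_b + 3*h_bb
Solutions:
 h(b) = C1 + C2*erf(sqrt(3)*b/3)


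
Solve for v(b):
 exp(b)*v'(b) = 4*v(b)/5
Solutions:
 v(b) = C1*exp(-4*exp(-b)/5)


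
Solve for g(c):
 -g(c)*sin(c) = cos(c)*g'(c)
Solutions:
 g(c) = C1*cos(c)


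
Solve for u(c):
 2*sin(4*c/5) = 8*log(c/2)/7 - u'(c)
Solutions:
 u(c) = C1 + 8*c*log(c)/7 - 8*c/7 - 8*c*log(2)/7 + 5*cos(4*c/5)/2


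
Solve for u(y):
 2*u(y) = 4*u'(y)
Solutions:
 u(y) = C1*exp(y/2)


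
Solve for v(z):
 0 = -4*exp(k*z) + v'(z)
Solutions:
 v(z) = C1 + 4*exp(k*z)/k


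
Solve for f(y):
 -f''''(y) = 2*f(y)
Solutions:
 f(y) = (C1*sin(2^(3/4)*y/2) + C2*cos(2^(3/4)*y/2))*exp(-2^(3/4)*y/2) + (C3*sin(2^(3/4)*y/2) + C4*cos(2^(3/4)*y/2))*exp(2^(3/4)*y/2)


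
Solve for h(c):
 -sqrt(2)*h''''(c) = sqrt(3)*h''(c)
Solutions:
 h(c) = C1 + C2*c + C3*sin(2^(3/4)*3^(1/4)*c/2) + C4*cos(2^(3/4)*3^(1/4)*c/2)


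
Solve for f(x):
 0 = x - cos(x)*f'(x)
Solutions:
 f(x) = C1 + Integral(x/cos(x), x)


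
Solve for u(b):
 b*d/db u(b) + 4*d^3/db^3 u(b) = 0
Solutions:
 u(b) = C1 + Integral(C2*airyai(-2^(1/3)*b/2) + C3*airybi(-2^(1/3)*b/2), b)


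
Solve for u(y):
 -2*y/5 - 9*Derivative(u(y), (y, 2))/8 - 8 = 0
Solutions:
 u(y) = C1 + C2*y - 8*y^3/135 - 32*y^2/9


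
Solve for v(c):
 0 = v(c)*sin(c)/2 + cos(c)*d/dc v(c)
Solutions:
 v(c) = C1*sqrt(cos(c))


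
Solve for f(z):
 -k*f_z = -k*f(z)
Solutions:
 f(z) = C1*exp(z)


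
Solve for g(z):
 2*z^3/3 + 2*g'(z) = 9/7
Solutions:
 g(z) = C1 - z^4/12 + 9*z/14


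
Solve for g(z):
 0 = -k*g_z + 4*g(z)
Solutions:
 g(z) = C1*exp(4*z/k)


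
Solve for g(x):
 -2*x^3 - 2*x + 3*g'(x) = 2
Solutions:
 g(x) = C1 + x^4/6 + x^2/3 + 2*x/3


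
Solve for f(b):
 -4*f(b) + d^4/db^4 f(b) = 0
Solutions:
 f(b) = C1*exp(-sqrt(2)*b) + C2*exp(sqrt(2)*b) + C3*sin(sqrt(2)*b) + C4*cos(sqrt(2)*b)


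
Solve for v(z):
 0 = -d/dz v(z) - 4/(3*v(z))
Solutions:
 v(z) = -sqrt(C1 - 24*z)/3
 v(z) = sqrt(C1 - 24*z)/3


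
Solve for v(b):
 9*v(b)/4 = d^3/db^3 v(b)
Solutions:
 v(b) = C3*exp(2^(1/3)*3^(2/3)*b/2) + (C1*sin(3*2^(1/3)*3^(1/6)*b/4) + C2*cos(3*2^(1/3)*3^(1/6)*b/4))*exp(-2^(1/3)*3^(2/3)*b/4)


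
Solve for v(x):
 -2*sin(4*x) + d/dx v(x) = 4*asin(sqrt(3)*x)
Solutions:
 v(x) = C1 + 4*x*asin(sqrt(3)*x) + 4*sqrt(3)*sqrt(1 - 3*x^2)/3 - cos(4*x)/2


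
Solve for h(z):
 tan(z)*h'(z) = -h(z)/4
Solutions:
 h(z) = C1/sin(z)^(1/4)


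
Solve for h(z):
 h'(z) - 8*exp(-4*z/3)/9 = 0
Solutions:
 h(z) = C1 - 2*exp(-4*z/3)/3


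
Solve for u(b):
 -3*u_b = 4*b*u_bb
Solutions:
 u(b) = C1 + C2*b^(1/4)


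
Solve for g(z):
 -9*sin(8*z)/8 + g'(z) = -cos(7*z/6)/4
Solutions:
 g(z) = C1 - 3*sin(7*z/6)/14 - 9*cos(8*z)/64


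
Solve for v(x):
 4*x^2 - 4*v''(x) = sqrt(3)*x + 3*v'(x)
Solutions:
 v(x) = C1 + C2*exp(-3*x/4) + 4*x^3/9 - 16*x^2/9 - sqrt(3)*x^2/6 + 4*sqrt(3)*x/9 + 128*x/27


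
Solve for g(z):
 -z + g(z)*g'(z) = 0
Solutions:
 g(z) = -sqrt(C1 + z^2)
 g(z) = sqrt(C1 + z^2)


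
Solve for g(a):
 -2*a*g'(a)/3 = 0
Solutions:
 g(a) = C1


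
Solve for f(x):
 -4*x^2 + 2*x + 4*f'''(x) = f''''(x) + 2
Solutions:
 f(x) = C1 + C2*x + C3*x^2 + C4*exp(4*x) + x^5/60 + x^3/12
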